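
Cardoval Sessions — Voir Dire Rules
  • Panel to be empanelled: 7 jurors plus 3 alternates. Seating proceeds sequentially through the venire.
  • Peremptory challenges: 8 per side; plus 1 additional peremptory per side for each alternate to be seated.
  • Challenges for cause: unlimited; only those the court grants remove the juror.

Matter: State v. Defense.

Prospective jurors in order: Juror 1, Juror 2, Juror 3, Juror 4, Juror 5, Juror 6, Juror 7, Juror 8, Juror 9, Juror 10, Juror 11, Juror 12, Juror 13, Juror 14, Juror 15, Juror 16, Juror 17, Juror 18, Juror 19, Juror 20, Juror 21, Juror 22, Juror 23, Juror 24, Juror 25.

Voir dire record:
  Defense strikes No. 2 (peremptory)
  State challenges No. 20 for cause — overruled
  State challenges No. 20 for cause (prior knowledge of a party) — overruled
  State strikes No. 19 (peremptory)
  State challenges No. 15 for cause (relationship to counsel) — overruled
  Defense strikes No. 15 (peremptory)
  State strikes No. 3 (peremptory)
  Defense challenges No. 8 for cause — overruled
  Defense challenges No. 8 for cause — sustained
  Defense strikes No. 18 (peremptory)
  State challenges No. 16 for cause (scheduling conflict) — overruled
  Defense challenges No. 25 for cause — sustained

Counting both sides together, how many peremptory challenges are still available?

State allotment: 8 base + 1 × 3 alternates = 11. Defense allotment: 8 base + 1 × 3 alternates = 11.
State peremptories used: #19, #3 — 2 (for-cause on #20, #20, #15, #16 don't count).
Defense peremptories used: #2, #15, #18 — 3 (for-cause on #8, #8, #25 don't count).
Remaining: (11 − 2) + (11 − 3) = 17.

17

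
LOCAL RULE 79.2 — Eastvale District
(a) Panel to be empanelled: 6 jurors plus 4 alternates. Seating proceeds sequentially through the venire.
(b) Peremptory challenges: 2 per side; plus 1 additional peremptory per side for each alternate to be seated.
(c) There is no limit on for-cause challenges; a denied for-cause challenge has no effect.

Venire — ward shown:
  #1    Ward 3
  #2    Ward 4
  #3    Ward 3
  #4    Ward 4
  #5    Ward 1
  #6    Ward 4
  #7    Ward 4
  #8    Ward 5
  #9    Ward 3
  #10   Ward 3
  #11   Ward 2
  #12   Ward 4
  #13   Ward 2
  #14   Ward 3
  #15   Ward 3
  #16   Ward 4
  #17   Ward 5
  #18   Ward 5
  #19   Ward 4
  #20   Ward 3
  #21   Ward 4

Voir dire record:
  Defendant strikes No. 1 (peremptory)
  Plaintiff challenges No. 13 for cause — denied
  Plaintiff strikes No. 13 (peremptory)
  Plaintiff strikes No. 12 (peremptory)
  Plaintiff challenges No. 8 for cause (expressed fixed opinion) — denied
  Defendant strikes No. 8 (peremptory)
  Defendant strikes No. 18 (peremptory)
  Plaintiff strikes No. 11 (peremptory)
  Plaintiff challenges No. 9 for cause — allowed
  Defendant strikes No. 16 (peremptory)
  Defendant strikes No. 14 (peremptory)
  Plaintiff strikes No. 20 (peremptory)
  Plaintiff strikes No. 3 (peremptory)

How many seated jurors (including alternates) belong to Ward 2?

Removed: #1, #3, #8, #9, #11, #12, #13, #14, #16, #18, #20.
Seated (10 incl. alternates): #2, #4, #5, #6, #7, #10, #15, #17, #19, #21.
None of those are in Ward 2 → 0.

0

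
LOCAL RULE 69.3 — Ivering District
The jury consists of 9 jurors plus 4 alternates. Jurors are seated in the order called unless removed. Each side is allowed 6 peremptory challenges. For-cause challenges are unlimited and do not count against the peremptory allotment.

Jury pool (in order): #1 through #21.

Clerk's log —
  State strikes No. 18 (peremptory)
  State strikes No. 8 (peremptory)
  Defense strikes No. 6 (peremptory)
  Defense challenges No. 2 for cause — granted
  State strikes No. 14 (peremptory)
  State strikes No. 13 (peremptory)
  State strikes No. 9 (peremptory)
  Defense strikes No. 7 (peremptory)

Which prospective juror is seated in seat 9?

Removed: #2, #6, #7, #8, #9, #13, #14, #18.
Seating in order: seats 1–9 → #1, #3, #4, #5, #10, #11, #12, #15, #16; alternates → #17, #19, #20, #21.
So seat 9 is #16.

16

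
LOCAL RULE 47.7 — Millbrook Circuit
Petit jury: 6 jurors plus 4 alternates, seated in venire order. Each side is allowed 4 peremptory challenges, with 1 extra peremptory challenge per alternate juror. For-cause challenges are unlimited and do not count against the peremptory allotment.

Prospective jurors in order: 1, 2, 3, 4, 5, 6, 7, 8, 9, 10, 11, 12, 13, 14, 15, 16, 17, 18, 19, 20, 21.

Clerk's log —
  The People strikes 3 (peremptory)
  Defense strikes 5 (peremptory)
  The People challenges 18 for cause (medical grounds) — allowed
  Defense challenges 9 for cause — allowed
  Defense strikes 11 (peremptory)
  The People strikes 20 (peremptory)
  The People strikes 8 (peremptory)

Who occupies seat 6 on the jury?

Removed: #3, #5, #8, #9, #11, #18, #20.
Seating in order: seats 1–6 → #1, #2, #4, #6, #7, #10; alternates → #12, #13, #14, #15.
So seat 6 is #10.

10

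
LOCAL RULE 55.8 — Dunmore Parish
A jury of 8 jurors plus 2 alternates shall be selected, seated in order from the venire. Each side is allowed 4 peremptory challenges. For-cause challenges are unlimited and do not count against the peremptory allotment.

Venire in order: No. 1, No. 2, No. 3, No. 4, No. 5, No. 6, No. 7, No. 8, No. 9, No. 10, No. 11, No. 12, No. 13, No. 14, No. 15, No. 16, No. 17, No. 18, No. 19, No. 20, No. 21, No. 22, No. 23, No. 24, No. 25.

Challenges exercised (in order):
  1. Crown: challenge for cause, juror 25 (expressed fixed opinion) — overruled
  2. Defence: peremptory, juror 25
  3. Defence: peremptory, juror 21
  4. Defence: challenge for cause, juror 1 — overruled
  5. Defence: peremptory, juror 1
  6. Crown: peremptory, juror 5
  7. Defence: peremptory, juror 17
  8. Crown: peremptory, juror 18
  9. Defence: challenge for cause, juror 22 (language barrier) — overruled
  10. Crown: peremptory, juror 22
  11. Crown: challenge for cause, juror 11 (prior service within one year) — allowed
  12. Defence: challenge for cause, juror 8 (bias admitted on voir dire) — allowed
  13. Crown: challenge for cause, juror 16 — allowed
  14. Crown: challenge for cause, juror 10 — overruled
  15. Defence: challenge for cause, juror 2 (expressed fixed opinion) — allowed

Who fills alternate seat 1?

14

Removed: #1, #2, #5, #8, #11, #16, #17, #18, #21, #22, #25. (#10 stays — for-cause denied.)
Seating in order: seats 1–8 → #3, #4, #6, #7, #9, #10, #12, #13; alternates → #14, #15.
So alternate 1 is #14.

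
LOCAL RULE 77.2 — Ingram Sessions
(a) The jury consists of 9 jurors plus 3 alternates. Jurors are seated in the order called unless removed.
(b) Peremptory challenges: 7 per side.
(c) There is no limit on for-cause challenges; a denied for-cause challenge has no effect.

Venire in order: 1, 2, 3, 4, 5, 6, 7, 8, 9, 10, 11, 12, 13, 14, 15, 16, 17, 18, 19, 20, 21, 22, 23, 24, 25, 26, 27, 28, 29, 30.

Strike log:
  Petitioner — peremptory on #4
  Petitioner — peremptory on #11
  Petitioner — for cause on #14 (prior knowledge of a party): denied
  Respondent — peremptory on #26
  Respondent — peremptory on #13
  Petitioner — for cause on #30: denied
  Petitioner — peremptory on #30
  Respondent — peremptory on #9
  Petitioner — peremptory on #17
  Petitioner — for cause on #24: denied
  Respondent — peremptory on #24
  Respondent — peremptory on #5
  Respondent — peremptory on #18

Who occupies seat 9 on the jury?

14

Removed: #4, #5, #9, #11, #13, #17, #18, #24, #26, #30. (#14 stays — for-cause denied.)
Seating in order: seats 1–9 → #1, #2, #3, #6, #7, #8, #10, #12, #14; alternates → #15, #16, #19.
So seat 9 is #14.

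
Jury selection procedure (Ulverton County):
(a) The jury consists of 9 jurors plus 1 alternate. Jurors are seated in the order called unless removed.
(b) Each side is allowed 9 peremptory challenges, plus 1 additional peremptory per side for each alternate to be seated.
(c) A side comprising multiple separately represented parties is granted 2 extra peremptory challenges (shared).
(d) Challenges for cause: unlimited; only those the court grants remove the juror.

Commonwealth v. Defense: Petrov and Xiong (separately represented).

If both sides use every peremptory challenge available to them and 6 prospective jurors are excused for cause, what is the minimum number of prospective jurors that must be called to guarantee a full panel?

Seats to fill: 9 + 1 alternates = 10.
Peremptories — Commonwealth: 9 + 1×1 = 10; Defense: 9 + 1×1 + 2 = 12; total 22.
For-cause removals: 6.
Minimum venire: 10 + 22 + 6 = 38.

38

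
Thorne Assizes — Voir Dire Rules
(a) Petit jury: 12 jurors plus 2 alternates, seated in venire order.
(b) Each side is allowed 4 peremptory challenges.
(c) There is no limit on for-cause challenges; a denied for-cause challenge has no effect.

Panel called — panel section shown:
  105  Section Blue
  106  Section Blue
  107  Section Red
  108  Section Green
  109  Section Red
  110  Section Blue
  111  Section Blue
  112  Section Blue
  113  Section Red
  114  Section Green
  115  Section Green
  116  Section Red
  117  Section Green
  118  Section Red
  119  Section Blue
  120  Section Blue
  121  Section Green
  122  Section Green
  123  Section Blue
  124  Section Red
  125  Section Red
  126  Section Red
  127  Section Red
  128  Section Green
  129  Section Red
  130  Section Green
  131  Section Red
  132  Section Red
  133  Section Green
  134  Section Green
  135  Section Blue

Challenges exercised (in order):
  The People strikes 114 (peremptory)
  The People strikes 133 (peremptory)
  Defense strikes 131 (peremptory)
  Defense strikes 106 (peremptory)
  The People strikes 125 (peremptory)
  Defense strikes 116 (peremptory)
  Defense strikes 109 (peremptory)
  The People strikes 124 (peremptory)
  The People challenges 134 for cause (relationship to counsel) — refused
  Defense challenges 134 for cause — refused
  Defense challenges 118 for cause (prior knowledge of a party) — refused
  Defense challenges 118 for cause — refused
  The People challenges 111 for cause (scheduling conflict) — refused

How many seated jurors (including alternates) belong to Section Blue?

6

Removed: #106, #109, #114, #116, #124, #125, #131, #133.
Seated (14 incl. alternates): #105, #107, #108, #110, #111, #112, #113, #115, #117, #118, #119, #120, #121, #122.
Of those, in Section Blue: #105, #110, #111, #112, #119, #120 → 6.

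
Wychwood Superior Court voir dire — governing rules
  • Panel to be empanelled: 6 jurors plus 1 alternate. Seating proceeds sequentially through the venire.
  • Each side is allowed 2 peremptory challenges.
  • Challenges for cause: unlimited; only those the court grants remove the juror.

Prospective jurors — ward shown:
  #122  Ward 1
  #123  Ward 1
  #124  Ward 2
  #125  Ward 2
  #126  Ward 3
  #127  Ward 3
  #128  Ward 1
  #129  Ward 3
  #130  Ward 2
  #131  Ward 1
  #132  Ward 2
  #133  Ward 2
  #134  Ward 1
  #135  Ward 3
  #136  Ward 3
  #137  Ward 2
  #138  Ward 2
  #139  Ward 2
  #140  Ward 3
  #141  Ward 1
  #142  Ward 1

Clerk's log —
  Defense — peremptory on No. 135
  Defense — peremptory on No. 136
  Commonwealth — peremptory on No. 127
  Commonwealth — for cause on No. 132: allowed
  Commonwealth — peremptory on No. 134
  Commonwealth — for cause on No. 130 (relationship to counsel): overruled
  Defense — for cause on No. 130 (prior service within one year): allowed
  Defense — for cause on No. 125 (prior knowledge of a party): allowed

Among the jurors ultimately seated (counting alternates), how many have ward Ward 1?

Removed: #125, #127, #130, #132, #134, #135, #136.
Seated (7 incl. alternates): #122, #123, #124, #126, #128, #129, #131.
Of those, in Ward 1: #122, #123, #128, #131 → 4.

4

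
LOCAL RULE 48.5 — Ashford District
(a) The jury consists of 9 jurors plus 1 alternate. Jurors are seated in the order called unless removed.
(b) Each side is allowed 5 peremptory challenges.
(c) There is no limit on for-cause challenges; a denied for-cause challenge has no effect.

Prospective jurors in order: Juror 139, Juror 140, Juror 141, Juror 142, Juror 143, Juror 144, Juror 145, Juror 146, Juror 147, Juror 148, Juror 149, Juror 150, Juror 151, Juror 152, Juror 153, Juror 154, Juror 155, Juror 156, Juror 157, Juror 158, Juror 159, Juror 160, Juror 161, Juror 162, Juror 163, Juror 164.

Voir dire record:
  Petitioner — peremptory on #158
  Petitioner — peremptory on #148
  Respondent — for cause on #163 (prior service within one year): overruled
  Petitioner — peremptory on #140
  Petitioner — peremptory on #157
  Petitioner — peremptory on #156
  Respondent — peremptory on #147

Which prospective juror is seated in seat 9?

Removed: #140, #147, #148, #156, #157, #158. (#163 stays — for-cause denied.)
Seating in order: seats 1–9 → #139, #141, #142, #143, #144, #145, #146, #149, #150; alternates → #151.
So seat 9 is #150.

150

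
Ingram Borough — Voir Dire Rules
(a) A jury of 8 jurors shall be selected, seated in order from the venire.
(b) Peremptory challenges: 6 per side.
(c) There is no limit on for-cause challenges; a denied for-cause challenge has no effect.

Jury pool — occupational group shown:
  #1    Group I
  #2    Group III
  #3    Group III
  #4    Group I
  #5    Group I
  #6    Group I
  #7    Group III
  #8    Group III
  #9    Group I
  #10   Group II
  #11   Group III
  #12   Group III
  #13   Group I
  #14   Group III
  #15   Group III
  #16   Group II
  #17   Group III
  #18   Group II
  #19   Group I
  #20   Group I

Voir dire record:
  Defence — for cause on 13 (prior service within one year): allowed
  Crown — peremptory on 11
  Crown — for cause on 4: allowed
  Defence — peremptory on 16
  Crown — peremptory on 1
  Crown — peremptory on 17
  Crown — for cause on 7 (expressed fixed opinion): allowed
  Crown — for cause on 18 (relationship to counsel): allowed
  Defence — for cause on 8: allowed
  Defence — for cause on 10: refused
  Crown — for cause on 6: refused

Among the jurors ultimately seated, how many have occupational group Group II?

1

Removed: #1, #4, #7, #8, #11, #13, #16, #17, #18.
Seated jurors 1–8: #2, #3, #5, #6, #9, #10, #12, #14.
Of those, in Group II: #10 → 1.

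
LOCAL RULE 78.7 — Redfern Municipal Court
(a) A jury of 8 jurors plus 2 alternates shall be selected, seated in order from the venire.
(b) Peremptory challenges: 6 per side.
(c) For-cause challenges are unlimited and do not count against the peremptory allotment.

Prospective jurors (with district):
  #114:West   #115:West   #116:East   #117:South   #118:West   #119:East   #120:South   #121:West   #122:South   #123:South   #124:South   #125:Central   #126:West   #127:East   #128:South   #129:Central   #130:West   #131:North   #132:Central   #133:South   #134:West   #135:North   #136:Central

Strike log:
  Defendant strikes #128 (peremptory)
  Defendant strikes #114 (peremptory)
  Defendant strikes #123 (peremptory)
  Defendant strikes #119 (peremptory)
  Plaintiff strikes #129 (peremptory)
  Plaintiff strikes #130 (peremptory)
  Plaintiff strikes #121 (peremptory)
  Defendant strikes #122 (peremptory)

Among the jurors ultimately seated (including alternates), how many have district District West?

3

Removed: #114, #119, #121, #122, #123, #128, #129, #130.
Seated (10 incl. alternates): #115, #116, #117, #118, #120, #124, #125, #126, #127, #131.
Of those, in District West: #115, #118, #126 → 3.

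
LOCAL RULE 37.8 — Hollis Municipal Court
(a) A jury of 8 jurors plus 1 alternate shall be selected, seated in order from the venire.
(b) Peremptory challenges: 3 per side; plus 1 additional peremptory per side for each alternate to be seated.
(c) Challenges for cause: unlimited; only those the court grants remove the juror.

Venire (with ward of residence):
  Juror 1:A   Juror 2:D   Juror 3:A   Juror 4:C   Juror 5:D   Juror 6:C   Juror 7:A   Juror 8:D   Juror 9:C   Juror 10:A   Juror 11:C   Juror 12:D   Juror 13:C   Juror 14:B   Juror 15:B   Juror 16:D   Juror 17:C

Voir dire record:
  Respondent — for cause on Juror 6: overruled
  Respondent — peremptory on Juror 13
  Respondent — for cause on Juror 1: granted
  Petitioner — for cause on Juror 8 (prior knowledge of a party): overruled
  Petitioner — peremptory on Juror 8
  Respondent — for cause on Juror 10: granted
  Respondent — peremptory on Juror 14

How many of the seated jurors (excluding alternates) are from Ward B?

Removed: #1, #8, #10, #13, #14.
Seated jurors 1–8: #2, #3, #4, #5, #6, #7, #9, #11 (alternates #12 not counted).
None of those are in Ward B → 0.

0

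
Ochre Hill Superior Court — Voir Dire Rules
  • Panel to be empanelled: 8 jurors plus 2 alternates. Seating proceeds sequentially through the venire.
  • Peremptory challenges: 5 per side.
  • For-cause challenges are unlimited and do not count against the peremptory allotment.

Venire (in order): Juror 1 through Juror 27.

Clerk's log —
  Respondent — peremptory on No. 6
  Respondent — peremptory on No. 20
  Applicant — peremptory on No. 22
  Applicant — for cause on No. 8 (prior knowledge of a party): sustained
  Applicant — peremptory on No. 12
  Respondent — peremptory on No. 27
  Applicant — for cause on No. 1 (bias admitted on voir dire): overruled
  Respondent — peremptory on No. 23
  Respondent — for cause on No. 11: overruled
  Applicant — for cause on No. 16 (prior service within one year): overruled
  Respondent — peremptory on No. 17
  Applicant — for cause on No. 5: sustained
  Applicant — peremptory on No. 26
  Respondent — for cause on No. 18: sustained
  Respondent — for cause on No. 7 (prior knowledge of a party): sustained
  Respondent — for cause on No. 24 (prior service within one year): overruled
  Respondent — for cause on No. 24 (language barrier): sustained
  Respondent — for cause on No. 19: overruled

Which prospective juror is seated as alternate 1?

14

Removed: #5, #6, #7, #8, #12, #17, #18, #20, #22, #23, #24, #26, #27. (#1, #11, #16, #19 stay — for-cause denied.)
Seating in order: seats 1–8 → #1, #2, #3, #4, #9, #10, #11, #13; alternates → #14, #15.
So alternate 1 is #14.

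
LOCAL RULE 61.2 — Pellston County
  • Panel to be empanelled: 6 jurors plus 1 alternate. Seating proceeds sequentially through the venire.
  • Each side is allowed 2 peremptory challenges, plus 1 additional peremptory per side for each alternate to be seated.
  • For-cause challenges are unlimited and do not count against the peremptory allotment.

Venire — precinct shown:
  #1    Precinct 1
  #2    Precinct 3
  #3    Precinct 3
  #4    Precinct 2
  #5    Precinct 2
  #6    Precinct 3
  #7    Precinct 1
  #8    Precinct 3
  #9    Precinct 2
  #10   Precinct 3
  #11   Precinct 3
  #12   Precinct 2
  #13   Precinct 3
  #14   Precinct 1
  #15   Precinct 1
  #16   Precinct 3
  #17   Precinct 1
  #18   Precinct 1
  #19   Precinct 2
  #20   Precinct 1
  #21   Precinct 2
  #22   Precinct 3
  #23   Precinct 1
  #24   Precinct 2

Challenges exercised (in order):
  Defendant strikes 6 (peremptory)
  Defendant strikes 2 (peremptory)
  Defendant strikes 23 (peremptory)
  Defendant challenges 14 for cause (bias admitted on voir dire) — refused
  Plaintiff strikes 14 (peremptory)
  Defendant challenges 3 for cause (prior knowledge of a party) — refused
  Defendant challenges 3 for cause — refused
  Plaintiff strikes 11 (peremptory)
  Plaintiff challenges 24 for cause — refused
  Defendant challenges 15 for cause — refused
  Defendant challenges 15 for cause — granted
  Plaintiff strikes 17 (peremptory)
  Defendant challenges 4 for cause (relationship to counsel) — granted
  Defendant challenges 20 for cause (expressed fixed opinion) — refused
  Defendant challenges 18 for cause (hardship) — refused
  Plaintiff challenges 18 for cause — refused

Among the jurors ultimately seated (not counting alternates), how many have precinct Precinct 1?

Removed: #2, #4, #6, #11, #14, #15, #17, #23.
Seated jurors 1–6: #1, #3, #5, #7, #8, #9 (alternates #10 not counted).
Of those, in Precinct 1: #1, #7 → 2.

2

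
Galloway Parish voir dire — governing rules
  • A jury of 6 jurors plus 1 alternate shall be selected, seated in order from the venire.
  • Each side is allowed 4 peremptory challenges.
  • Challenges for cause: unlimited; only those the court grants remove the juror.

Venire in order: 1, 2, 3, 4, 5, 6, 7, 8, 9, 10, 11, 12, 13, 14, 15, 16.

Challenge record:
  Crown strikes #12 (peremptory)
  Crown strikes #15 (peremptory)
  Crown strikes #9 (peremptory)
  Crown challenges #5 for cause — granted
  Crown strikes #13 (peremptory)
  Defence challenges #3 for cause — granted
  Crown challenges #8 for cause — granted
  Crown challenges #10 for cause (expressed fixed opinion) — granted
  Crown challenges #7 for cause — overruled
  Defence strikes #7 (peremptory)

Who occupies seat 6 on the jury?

14

Removed: #3, #5, #7, #8, #9, #10, #12, #13, #15.
Seating in order: seats 1–6 → #1, #2, #4, #6, #11, #14; alternates → #16.
So seat 6 is #14.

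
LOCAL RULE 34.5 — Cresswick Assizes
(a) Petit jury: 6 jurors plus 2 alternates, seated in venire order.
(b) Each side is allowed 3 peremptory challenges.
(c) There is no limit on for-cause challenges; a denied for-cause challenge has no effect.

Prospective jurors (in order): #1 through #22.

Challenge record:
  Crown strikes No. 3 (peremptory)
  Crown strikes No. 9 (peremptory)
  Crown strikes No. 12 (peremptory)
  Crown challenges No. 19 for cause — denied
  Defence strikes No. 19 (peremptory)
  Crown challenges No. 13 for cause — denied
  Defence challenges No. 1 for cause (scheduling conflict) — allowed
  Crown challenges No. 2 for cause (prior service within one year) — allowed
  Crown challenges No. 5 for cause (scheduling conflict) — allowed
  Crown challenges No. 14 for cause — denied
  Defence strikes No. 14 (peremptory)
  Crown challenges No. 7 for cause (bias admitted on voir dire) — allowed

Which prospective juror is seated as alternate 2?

Removed: #1, #2, #3, #5, #7, #9, #12, #14, #19. (#13 stays — for-cause denied.)
Seating in order: seats 1–6 → #4, #6, #8, #10, #11, #13; alternates → #15, #16.
So alternate 2 is #16.

16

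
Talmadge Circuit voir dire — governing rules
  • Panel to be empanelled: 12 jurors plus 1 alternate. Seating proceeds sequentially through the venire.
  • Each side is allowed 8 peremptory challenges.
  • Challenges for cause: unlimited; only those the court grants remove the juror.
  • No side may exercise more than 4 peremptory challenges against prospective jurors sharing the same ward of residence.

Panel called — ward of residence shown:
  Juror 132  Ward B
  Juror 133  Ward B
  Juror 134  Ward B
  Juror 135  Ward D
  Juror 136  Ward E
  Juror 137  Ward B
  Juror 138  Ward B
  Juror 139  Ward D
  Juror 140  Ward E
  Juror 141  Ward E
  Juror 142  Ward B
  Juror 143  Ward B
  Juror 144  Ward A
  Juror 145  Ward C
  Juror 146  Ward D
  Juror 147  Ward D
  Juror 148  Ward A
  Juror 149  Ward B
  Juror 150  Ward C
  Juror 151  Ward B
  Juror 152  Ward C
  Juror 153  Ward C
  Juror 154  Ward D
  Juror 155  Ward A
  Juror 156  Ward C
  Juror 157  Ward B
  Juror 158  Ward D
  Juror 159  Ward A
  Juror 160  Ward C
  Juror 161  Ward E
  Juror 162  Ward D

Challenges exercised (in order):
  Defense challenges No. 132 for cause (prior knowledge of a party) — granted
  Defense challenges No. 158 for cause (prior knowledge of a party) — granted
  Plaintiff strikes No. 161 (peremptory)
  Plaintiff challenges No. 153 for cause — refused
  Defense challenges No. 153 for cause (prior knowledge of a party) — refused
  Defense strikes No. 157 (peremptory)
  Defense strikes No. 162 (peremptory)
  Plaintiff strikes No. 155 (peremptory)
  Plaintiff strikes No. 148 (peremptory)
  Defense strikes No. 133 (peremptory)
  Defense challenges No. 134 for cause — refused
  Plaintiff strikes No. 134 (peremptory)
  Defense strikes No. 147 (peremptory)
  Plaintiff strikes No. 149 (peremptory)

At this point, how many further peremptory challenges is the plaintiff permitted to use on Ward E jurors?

3

Plaintiff peremptories so far: #161, #155, #148, #134, #149 — 5 of 8 used, 3 left overall.
Against Ward E: #161 — 1 used; per-ward cap 4 leaves 3.
Binding limit: min(3, 3) = 3.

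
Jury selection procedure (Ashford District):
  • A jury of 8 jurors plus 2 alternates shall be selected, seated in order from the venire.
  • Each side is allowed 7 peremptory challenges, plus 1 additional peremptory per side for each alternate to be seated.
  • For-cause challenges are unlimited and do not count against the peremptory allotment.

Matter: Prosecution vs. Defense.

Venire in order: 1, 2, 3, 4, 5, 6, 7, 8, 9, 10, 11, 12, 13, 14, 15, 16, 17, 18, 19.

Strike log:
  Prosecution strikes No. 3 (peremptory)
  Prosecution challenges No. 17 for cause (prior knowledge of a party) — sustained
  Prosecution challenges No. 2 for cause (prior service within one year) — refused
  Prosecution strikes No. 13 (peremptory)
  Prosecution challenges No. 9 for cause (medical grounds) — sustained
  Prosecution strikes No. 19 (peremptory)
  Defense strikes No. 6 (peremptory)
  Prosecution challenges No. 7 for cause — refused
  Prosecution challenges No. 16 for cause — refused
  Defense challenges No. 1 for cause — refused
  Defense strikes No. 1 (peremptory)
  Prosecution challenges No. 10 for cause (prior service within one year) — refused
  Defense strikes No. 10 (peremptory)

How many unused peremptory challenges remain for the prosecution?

6

Prosecution allotment: 7 base + 1 × 2 alternates = 9.
Prosecution peremptories used: #3, #13, #19 — 3 (for-cause on #17, #2, #9, #7, #16, #10 don't count).
Remaining: 9 − 3 = 6.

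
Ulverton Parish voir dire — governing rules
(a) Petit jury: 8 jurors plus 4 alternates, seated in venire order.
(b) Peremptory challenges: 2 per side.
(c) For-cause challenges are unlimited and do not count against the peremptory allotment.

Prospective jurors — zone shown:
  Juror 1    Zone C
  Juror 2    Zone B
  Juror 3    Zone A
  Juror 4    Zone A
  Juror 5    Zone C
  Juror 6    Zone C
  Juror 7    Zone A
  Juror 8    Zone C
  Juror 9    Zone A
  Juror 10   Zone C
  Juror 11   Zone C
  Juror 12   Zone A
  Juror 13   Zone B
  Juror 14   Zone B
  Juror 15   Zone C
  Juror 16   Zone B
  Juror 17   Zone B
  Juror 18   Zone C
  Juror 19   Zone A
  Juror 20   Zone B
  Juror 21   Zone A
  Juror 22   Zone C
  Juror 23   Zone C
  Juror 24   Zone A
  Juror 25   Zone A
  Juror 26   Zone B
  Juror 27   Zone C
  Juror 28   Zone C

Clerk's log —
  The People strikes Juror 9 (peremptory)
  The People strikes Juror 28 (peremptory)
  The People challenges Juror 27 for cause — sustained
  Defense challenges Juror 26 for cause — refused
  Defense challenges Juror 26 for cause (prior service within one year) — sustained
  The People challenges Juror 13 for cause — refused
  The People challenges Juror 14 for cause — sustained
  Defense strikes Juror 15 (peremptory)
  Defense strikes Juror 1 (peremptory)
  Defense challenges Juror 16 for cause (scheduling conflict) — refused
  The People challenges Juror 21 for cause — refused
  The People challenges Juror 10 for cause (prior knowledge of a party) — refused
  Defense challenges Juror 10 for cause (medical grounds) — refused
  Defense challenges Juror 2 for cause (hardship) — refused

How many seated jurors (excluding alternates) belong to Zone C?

4

Removed: #1, #9, #14, #15, #26, #27, #28.
Seated jurors 1–8: #2, #3, #4, #5, #6, #7, #8, #10 (alternates #11, #12, #13, #16 not counted).
Of those, in Zone C: #5, #6, #8, #10 → 4.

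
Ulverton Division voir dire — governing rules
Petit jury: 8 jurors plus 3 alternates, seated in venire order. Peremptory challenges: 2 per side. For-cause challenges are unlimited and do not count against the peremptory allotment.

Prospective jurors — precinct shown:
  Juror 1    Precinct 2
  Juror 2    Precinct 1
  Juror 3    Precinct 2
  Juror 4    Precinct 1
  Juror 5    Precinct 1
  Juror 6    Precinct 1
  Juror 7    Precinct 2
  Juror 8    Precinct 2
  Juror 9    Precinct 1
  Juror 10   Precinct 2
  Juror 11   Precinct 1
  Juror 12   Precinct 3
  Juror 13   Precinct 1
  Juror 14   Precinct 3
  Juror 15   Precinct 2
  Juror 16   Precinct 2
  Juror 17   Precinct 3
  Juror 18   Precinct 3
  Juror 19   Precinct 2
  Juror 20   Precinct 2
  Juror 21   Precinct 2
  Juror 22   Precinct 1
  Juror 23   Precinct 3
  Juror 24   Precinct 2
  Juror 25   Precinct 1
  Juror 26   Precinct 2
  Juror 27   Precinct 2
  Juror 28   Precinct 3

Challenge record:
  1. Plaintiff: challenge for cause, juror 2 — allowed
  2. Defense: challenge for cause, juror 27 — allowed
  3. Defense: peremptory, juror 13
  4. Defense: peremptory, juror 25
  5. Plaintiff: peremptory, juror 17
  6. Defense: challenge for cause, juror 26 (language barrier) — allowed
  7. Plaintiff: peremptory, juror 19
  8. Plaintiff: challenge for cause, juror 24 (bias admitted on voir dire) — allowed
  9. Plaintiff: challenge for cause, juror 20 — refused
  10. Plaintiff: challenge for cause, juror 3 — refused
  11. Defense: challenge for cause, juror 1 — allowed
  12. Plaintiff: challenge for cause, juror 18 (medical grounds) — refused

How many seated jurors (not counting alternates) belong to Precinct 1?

Removed: #1, #2, #13, #17, #19, #24, #25, #26, #27.
Seated jurors 1–8: #3, #4, #5, #6, #7, #8, #9, #10 (alternates #11, #12, #14 not counted).
Of those, in Precinct 1: #4, #5, #6, #9 → 4.

4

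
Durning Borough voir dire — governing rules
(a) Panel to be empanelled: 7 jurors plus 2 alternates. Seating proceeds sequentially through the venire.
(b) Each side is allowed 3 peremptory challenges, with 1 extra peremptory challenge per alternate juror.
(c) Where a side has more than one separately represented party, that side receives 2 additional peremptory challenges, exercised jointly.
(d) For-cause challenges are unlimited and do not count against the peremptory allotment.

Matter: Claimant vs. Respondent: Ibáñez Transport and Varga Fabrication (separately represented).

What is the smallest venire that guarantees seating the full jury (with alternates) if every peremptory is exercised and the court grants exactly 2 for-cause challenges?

23

Seats to fill: 7 + 2 alternates = 9.
Peremptories — Claimant: 3 + 1×2 = 5; Respondent: 3 + 1×2 + 2 = 7; total 12.
For-cause removals: 2.
Minimum venire: 9 + 12 + 2 = 23.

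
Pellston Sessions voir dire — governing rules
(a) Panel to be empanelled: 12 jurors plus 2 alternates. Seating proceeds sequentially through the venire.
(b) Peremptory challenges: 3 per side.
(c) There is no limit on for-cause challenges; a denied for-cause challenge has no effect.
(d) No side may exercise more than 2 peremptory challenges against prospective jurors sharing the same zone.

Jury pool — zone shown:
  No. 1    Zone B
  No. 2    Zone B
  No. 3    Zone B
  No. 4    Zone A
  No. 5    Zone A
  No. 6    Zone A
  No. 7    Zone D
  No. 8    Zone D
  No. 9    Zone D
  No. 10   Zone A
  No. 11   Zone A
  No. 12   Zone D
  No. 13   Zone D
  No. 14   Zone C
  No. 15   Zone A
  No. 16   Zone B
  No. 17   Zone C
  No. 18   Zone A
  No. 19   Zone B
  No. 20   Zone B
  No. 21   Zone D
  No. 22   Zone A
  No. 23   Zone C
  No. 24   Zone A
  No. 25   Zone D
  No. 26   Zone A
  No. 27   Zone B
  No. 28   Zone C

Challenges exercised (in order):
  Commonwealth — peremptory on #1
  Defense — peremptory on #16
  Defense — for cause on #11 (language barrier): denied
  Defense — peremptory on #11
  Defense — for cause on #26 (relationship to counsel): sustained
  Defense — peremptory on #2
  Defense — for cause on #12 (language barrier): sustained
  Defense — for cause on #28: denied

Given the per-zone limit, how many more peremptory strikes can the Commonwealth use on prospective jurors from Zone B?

1

Commonwealth peremptories so far: #1 — 1 of 3 used, 2 left overall.
Against Zone B: #1 — 1 used; per-zone cap 2 leaves 1.
Binding limit: min(2, 1) = 1.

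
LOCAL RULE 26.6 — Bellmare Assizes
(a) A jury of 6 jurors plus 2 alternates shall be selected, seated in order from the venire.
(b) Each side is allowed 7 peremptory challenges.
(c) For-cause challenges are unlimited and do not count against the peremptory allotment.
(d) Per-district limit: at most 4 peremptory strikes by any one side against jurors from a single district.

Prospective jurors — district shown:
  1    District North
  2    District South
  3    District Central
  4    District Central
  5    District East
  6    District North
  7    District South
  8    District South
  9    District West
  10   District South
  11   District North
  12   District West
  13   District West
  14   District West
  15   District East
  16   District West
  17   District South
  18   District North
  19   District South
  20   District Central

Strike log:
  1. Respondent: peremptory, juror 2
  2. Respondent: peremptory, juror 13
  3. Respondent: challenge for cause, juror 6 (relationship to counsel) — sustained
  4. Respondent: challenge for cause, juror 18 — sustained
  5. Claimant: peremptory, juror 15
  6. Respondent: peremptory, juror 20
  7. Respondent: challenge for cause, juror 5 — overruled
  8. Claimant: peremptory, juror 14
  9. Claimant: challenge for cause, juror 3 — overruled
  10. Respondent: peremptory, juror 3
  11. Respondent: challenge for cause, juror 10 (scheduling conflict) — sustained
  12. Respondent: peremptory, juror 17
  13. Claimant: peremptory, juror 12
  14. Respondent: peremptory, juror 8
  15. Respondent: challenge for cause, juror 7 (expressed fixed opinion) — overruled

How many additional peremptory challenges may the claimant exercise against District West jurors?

Claimant peremptories so far: #15, #14, #12 — 3 of 7 used, 4 left overall.
Against District West: #14, #12 — 2 used; per-district cap 4 leaves 2.
Binding limit: min(4, 2) = 2.

2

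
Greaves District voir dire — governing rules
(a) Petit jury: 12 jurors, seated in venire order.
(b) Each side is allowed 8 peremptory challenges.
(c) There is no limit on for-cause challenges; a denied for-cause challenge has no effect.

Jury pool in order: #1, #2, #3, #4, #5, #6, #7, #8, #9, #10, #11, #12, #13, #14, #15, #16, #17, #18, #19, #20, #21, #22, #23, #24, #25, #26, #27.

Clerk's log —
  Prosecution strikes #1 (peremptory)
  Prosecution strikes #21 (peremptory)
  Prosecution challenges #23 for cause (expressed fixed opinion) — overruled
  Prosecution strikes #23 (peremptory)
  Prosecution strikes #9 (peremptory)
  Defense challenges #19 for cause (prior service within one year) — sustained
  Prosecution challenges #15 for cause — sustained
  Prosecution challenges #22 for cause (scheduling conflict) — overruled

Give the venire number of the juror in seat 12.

14

Removed: #1, #9, #15, #19, #21, #23. (#22 stays — for-cause denied.)
Seating in order: seats 1–12 → #2, #3, #4, #5, #6, #7, #8, #10, #11, #12, #13, #14.
So seat 12 is #14.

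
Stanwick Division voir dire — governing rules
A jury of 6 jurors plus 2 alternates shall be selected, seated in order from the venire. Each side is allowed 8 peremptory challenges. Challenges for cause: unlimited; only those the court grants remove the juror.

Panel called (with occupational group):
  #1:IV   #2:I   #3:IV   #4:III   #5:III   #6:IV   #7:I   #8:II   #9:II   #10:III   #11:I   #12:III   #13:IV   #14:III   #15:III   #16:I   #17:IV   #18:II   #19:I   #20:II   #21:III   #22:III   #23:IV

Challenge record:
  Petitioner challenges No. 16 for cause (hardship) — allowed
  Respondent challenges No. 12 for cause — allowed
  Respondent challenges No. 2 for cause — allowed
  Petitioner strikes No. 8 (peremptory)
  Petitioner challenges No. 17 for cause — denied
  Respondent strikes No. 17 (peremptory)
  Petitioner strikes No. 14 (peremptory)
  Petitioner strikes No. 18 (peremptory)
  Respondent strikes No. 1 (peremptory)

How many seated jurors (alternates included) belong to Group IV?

Removed: #1, #2, #8, #12, #14, #16, #17, #18.
Seated (8 incl. alternates): #3, #4, #5, #6, #7, #9, #10, #11.
Of those, in Group IV: #3, #6 → 2.

2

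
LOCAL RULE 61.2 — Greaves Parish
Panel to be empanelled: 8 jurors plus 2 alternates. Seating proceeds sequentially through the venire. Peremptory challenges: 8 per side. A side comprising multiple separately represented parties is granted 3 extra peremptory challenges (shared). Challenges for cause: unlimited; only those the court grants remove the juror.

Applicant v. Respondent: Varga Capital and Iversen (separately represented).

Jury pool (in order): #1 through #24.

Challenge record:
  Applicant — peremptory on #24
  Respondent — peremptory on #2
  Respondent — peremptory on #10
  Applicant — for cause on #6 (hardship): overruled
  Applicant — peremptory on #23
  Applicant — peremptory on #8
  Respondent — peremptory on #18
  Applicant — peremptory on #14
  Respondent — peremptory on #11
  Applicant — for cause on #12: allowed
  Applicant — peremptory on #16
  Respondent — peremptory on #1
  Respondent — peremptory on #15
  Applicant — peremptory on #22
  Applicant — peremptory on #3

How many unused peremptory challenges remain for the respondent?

Respondent allotment: 8 base + 3 multi-party = 11.
Respondent peremptories used: #2, #10, #18, #11, #1, #15 — 6.
Remaining: 11 − 6 = 5.

5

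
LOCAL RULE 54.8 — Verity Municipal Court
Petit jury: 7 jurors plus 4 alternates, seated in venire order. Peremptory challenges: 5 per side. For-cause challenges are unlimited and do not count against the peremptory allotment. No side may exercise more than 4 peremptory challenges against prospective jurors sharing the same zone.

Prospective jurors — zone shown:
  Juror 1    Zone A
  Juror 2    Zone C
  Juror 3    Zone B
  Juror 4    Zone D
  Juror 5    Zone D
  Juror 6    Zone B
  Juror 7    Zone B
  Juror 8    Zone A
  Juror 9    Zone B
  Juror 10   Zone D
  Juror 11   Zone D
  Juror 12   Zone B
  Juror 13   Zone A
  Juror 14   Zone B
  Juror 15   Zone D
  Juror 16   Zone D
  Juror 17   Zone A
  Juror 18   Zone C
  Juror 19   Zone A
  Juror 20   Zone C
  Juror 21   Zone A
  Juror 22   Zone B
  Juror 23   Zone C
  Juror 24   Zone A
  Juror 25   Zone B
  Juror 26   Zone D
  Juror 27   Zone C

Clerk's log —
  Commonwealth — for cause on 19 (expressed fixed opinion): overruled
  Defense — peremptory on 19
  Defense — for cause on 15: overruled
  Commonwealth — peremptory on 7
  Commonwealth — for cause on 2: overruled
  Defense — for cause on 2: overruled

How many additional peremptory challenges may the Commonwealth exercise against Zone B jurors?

Commonwealth peremptories so far: #7 — 1 of 5 used, 4 left overall.
Against Zone B: #7 — 1 used; per-zone cap 4 leaves 3.
Binding limit: min(4, 3) = 3.

3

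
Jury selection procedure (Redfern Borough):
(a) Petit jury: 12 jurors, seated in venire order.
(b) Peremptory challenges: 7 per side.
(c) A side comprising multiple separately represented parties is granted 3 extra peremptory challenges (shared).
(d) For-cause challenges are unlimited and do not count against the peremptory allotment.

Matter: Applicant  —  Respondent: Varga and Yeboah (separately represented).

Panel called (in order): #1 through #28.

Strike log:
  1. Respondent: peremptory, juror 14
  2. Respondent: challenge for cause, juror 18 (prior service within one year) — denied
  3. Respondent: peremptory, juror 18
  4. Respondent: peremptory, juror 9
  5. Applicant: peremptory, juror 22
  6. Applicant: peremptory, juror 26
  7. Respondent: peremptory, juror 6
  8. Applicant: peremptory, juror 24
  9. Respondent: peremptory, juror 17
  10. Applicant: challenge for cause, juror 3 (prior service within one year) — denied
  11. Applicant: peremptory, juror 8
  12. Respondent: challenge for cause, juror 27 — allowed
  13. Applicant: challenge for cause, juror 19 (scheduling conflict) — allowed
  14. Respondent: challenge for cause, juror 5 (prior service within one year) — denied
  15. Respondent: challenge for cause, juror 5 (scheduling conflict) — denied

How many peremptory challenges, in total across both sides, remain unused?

Applicant allotment: 7. Respondent allotment: 7 base + 3 multi-party = 10.
Applicant peremptories used: #22, #26, #24, #8 — 4 (for-cause on #3, #19 don't count).
Respondent peremptories used: #14, #18, #9, #6, #17 — 5 (for-cause on #18, #27, #5, #5 don't count).
Remaining: (7 − 4) + (10 − 5) = 8.

8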